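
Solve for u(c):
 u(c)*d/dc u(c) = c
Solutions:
 u(c) = -sqrt(C1 + c^2)
 u(c) = sqrt(C1 + c^2)


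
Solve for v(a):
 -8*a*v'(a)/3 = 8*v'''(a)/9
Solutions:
 v(a) = C1 + Integral(C2*airyai(-3^(1/3)*a) + C3*airybi(-3^(1/3)*a), a)


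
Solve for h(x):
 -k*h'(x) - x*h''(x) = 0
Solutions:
 h(x) = C1 + x^(1 - re(k))*(C2*sin(log(x)*Abs(im(k))) + C3*cos(log(x)*im(k)))


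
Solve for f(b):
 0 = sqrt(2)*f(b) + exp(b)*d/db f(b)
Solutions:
 f(b) = C1*exp(sqrt(2)*exp(-b))


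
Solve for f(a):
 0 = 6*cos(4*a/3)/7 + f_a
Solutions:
 f(a) = C1 - 9*sin(4*a/3)/14


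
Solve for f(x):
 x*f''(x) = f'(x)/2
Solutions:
 f(x) = C1 + C2*x^(3/2)


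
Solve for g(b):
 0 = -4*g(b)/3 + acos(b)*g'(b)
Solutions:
 g(b) = C1*exp(4*Integral(1/acos(b), b)/3)


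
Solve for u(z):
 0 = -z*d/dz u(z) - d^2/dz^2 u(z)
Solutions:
 u(z) = C1 + C2*erf(sqrt(2)*z/2)


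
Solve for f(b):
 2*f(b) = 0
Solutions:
 f(b) = 0


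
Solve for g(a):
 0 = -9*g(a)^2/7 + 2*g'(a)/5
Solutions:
 g(a) = -14/(C1 + 45*a)


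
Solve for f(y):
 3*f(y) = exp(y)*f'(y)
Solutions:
 f(y) = C1*exp(-3*exp(-y))


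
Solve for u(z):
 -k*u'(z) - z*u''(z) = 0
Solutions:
 u(z) = C1 + z^(1 - re(k))*(C2*sin(log(z)*Abs(im(k))) + C3*cos(log(z)*im(k)))


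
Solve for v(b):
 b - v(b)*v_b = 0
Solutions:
 v(b) = -sqrt(C1 + b^2)
 v(b) = sqrt(C1 + b^2)


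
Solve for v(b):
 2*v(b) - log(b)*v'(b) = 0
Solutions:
 v(b) = C1*exp(2*li(b))


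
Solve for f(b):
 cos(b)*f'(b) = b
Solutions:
 f(b) = C1 + Integral(b/cos(b), b)


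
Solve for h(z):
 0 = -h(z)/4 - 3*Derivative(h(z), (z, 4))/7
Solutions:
 h(z) = (C1*sin(3^(3/4)*7^(1/4)*z/6) + C2*cos(3^(3/4)*7^(1/4)*z/6))*exp(-3^(3/4)*7^(1/4)*z/6) + (C3*sin(3^(3/4)*7^(1/4)*z/6) + C4*cos(3^(3/4)*7^(1/4)*z/6))*exp(3^(3/4)*7^(1/4)*z/6)


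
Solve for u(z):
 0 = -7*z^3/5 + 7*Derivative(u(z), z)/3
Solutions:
 u(z) = C1 + 3*z^4/20


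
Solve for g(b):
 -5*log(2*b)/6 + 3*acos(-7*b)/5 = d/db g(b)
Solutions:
 g(b) = C1 - 5*b*log(b)/6 + 3*b*acos(-7*b)/5 - 5*b*log(2)/6 + 5*b/6 + 3*sqrt(1 - 49*b^2)/35


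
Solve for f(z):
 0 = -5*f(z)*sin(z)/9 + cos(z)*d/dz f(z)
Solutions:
 f(z) = C1/cos(z)^(5/9)


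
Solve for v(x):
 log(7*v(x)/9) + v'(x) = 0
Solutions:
 -Integral(1/(-log(_y) - log(7) + 2*log(3)), (_y, v(x))) = C1 - x


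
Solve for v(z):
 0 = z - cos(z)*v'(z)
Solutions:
 v(z) = C1 + Integral(z/cos(z), z)


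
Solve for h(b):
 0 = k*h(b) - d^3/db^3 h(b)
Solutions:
 h(b) = C1*exp(b*k^(1/3)) + C2*exp(b*k^(1/3)*(-1 + sqrt(3)*I)/2) + C3*exp(-b*k^(1/3)*(1 + sqrt(3)*I)/2)


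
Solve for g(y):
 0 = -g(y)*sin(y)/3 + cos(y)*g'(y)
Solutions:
 g(y) = C1/cos(y)^(1/3)


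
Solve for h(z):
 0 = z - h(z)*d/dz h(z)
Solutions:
 h(z) = -sqrt(C1 + z^2)
 h(z) = sqrt(C1 + z^2)


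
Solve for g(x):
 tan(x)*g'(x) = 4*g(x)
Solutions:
 g(x) = C1*sin(x)^4


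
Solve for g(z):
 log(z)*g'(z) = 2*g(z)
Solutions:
 g(z) = C1*exp(2*li(z))


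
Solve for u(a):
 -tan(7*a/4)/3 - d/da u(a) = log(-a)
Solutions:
 u(a) = C1 - a*log(-a) + a + 4*log(cos(7*a/4))/21


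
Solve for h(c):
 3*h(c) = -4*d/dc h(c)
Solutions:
 h(c) = C1*exp(-3*c/4)


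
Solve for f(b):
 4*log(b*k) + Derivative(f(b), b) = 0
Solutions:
 f(b) = C1 - 4*b*log(b*k) + 4*b


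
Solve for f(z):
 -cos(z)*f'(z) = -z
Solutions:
 f(z) = C1 + Integral(z/cos(z), z)


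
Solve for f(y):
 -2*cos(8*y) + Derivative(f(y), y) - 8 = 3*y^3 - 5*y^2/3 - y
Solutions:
 f(y) = C1 + 3*y^4/4 - 5*y^3/9 - y^2/2 + 8*y + sin(8*y)/4


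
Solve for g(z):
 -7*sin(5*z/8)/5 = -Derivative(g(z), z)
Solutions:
 g(z) = C1 - 56*cos(5*z/8)/25


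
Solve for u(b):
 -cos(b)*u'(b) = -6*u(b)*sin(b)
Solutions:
 u(b) = C1/cos(b)^6


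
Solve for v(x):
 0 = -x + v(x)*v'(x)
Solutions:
 v(x) = -sqrt(C1 + x^2)
 v(x) = sqrt(C1 + x^2)


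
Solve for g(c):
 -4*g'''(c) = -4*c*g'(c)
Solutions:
 g(c) = C1 + Integral(C2*airyai(c) + C3*airybi(c), c)


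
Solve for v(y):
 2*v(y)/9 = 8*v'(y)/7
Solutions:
 v(y) = C1*exp(7*y/36)


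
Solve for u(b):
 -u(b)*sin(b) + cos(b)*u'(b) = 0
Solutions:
 u(b) = C1/cos(b)


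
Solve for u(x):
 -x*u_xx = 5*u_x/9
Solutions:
 u(x) = C1 + C2*x^(4/9)


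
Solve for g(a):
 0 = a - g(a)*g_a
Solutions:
 g(a) = -sqrt(C1 + a^2)
 g(a) = sqrt(C1 + a^2)


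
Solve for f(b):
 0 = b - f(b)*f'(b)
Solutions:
 f(b) = -sqrt(C1 + b^2)
 f(b) = sqrt(C1 + b^2)


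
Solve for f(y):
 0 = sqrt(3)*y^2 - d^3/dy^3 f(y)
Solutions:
 f(y) = C1 + C2*y + C3*y^2 + sqrt(3)*y^5/60


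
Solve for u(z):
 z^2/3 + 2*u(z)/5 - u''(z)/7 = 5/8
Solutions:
 u(z) = C1*exp(-sqrt(70)*z/5) + C2*exp(sqrt(70)*z/5) - 5*z^2/6 + 325/336


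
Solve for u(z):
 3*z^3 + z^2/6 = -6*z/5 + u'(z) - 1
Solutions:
 u(z) = C1 + 3*z^4/4 + z^3/18 + 3*z^2/5 + z


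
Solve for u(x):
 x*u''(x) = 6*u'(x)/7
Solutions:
 u(x) = C1 + C2*x^(13/7)


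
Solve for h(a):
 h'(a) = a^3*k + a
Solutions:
 h(a) = C1 + a^4*k/4 + a^2/2


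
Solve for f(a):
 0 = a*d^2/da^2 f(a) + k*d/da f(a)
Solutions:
 f(a) = C1 + a^(1 - re(k))*(C2*sin(log(a)*Abs(im(k))) + C3*cos(log(a)*im(k)))


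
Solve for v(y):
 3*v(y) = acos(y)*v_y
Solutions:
 v(y) = C1*exp(3*Integral(1/acos(y), y))


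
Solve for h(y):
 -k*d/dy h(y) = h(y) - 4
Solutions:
 h(y) = C1*exp(-y/k) + 4


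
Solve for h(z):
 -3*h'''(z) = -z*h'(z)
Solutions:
 h(z) = C1 + Integral(C2*airyai(3^(2/3)*z/3) + C3*airybi(3^(2/3)*z/3), z)


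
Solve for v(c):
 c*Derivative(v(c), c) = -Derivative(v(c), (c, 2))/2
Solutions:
 v(c) = C1 + C2*erf(c)


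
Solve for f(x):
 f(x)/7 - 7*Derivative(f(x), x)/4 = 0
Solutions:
 f(x) = C1*exp(4*x/49)


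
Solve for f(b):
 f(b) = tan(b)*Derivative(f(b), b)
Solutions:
 f(b) = C1*sin(b)


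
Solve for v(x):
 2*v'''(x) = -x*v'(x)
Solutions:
 v(x) = C1 + Integral(C2*airyai(-2^(2/3)*x/2) + C3*airybi(-2^(2/3)*x/2), x)


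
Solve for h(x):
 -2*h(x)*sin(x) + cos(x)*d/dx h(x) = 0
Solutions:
 h(x) = C1/cos(x)^2


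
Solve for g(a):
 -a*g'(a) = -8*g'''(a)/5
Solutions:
 g(a) = C1 + Integral(C2*airyai(5^(1/3)*a/2) + C3*airybi(5^(1/3)*a/2), a)


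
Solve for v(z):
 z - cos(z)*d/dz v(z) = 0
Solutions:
 v(z) = C1 + Integral(z/cos(z), z)


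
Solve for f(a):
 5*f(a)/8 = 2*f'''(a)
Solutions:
 f(a) = C3*exp(2^(2/3)*5^(1/3)*a/4) + (C1*sin(2^(2/3)*sqrt(3)*5^(1/3)*a/8) + C2*cos(2^(2/3)*sqrt(3)*5^(1/3)*a/8))*exp(-2^(2/3)*5^(1/3)*a/8)


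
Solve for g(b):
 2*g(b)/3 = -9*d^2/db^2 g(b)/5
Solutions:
 g(b) = C1*sin(sqrt(30)*b/9) + C2*cos(sqrt(30)*b/9)


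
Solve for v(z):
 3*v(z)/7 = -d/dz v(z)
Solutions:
 v(z) = C1*exp(-3*z/7)


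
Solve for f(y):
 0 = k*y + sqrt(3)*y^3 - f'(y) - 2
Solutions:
 f(y) = C1 + k*y^2/2 + sqrt(3)*y^4/4 - 2*y


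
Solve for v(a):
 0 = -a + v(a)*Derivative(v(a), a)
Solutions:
 v(a) = -sqrt(C1 + a^2)
 v(a) = sqrt(C1 + a^2)


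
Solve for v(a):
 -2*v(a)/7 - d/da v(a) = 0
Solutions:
 v(a) = C1*exp(-2*a/7)


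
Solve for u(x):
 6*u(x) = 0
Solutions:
 u(x) = 0


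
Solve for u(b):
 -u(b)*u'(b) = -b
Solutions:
 u(b) = -sqrt(C1 + b^2)
 u(b) = sqrt(C1 + b^2)


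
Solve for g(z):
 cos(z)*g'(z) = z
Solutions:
 g(z) = C1 + Integral(z/cos(z), z)


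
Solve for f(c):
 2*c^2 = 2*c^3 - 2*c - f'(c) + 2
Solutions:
 f(c) = C1 + c^4/2 - 2*c^3/3 - c^2 + 2*c


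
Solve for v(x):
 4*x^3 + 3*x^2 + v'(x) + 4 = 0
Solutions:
 v(x) = C1 - x^4 - x^3 - 4*x


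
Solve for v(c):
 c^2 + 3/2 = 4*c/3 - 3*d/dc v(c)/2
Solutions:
 v(c) = C1 - 2*c^3/9 + 4*c^2/9 - c


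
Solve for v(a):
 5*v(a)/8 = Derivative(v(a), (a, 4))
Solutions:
 v(a) = C1*exp(-10^(1/4)*a/2) + C2*exp(10^(1/4)*a/2) + C3*sin(10^(1/4)*a/2) + C4*cos(10^(1/4)*a/2)


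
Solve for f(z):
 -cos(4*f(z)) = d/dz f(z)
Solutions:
 f(z) = -asin((C1 + exp(8*z))/(C1 - exp(8*z)))/4 + pi/4
 f(z) = asin((C1 + exp(8*z))/(C1 - exp(8*z)))/4


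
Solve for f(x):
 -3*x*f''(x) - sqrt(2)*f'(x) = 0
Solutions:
 f(x) = C1 + C2*x^(1 - sqrt(2)/3)


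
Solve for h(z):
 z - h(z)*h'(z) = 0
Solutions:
 h(z) = -sqrt(C1 + z^2)
 h(z) = sqrt(C1 + z^2)


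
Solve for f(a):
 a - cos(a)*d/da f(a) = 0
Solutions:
 f(a) = C1 + Integral(a/cos(a), a)


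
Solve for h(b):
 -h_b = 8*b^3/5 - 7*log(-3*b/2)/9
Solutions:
 h(b) = C1 - 2*b^4/5 + 7*b*log(-b)/9 + 7*b*(-1 - log(2) + log(3))/9


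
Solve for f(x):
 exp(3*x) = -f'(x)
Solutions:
 f(x) = C1 - exp(3*x)/3


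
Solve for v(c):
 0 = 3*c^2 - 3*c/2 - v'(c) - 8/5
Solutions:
 v(c) = C1 + c^3 - 3*c^2/4 - 8*c/5


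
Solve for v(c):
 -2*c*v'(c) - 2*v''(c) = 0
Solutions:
 v(c) = C1 + C2*erf(sqrt(2)*c/2)


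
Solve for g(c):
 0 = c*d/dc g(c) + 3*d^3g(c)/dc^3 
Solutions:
 g(c) = C1 + Integral(C2*airyai(-3^(2/3)*c/3) + C3*airybi(-3^(2/3)*c/3), c)


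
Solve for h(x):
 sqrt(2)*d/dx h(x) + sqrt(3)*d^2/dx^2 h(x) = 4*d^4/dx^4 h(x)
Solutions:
 h(x) = C1 + C2*exp(-x*(3^(5/6)/(sqrt(18 - sqrt(3)) + 3*sqrt(2))^(1/3) + 3^(2/3)*(sqrt(18 - sqrt(3)) + 3*sqrt(2))^(1/3))/12)*sin(x*(-3^(1/6)*(sqrt(18 - sqrt(3)) + 3*sqrt(2))^(1/3) + 3^(1/3)/(sqrt(18 - sqrt(3)) + 3*sqrt(2))^(1/3))/4) + C3*exp(-x*(3^(5/6)/(sqrt(18 - sqrt(3)) + 3*sqrt(2))^(1/3) + 3^(2/3)*(sqrt(18 - sqrt(3)) + 3*sqrt(2))^(1/3))/12)*cos(x*(-3^(1/6)*(sqrt(18 - sqrt(3)) + 3*sqrt(2))^(1/3) + 3^(1/3)/(sqrt(18 - sqrt(3)) + 3*sqrt(2))^(1/3))/4) + C4*exp(x*(3^(5/6)/(sqrt(18 - sqrt(3)) + 3*sqrt(2))^(1/3) + 3^(2/3)*(sqrt(18 - sqrt(3)) + 3*sqrt(2))^(1/3))/6)


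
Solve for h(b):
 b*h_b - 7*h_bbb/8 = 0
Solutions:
 h(b) = C1 + Integral(C2*airyai(2*7^(2/3)*b/7) + C3*airybi(2*7^(2/3)*b/7), b)


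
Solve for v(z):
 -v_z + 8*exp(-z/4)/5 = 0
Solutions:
 v(z) = C1 - 32*exp(-z/4)/5


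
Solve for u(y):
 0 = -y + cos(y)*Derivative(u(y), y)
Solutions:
 u(y) = C1 + Integral(y/cos(y), y)


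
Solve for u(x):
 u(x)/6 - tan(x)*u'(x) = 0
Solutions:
 u(x) = C1*sin(x)^(1/6)


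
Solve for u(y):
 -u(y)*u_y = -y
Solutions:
 u(y) = -sqrt(C1 + y^2)
 u(y) = sqrt(C1 + y^2)


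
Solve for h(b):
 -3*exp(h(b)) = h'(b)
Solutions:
 h(b) = log(1/(C1 + 3*b))


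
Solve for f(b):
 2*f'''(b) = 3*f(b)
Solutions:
 f(b) = C3*exp(2^(2/3)*3^(1/3)*b/2) + (C1*sin(2^(2/3)*3^(5/6)*b/4) + C2*cos(2^(2/3)*3^(5/6)*b/4))*exp(-2^(2/3)*3^(1/3)*b/4)


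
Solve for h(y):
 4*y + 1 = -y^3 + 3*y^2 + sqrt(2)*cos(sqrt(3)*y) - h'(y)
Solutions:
 h(y) = C1 - y^4/4 + y^3 - 2*y^2 - y + sqrt(6)*sin(sqrt(3)*y)/3


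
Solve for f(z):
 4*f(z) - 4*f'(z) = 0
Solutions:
 f(z) = C1*exp(z)


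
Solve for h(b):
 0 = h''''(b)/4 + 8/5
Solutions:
 h(b) = C1 + C2*b + C3*b^2 + C4*b^3 - 4*b^4/15


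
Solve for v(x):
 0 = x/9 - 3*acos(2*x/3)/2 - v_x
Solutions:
 v(x) = C1 + x^2/18 - 3*x*acos(2*x/3)/2 + 3*sqrt(9 - 4*x^2)/4


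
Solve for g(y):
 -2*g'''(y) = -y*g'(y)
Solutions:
 g(y) = C1 + Integral(C2*airyai(2^(2/3)*y/2) + C3*airybi(2^(2/3)*y/2), y)


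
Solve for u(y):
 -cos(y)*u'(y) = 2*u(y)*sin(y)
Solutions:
 u(y) = C1*cos(y)^2


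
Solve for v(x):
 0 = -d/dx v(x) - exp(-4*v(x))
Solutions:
 v(x) = log(-I*(C1 - 4*x)^(1/4))
 v(x) = log(I*(C1 - 4*x)^(1/4))
 v(x) = log(-(C1 - 4*x)^(1/4))
 v(x) = log(C1 - 4*x)/4


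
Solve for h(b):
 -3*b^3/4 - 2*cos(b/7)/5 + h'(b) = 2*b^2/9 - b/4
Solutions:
 h(b) = C1 + 3*b^4/16 + 2*b^3/27 - b^2/8 + 14*sin(b/7)/5


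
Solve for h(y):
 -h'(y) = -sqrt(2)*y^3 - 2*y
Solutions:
 h(y) = C1 + sqrt(2)*y^4/4 + y^2


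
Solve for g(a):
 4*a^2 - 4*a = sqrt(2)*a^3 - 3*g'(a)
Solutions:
 g(a) = C1 + sqrt(2)*a^4/12 - 4*a^3/9 + 2*a^2/3


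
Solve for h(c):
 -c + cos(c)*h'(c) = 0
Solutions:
 h(c) = C1 + Integral(c/cos(c), c)


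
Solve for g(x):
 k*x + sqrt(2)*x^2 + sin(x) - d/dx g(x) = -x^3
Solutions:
 g(x) = C1 + k*x^2/2 + x^4/4 + sqrt(2)*x^3/3 - cos(x)


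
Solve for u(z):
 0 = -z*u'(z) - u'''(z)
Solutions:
 u(z) = C1 + Integral(C2*airyai(-z) + C3*airybi(-z), z)


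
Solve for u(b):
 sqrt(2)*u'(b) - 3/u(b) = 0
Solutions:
 u(b) = -sqrt(C1 + 3*sqrt(2)*b)
 u(b) = sqrt(C1 + 3*sqrt(2)*b)


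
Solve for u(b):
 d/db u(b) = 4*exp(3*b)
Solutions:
 u(b) = C1 + 4*exp(3*b)/3


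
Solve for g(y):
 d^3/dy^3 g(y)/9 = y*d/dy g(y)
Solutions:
 g(y) = C1 + Integral(C2*airyai(3^(2/3)*y) + C3*airybi(3^(2/3)*y), y)


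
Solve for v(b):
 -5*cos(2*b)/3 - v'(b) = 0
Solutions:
 v(b) = C1 - 5*sin(2*b)/6


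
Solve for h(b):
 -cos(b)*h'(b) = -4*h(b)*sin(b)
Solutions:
 h(b) = C1/cos(b)^4


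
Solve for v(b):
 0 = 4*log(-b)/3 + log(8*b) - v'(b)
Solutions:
 v(b) = C1 + 7*b*log(b)/3 + b*(-7/3 + 3*log(2) + 4*I*pi/3)


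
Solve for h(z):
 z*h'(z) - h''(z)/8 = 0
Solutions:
 h(z) = C1 + C2*erfi(2*z)


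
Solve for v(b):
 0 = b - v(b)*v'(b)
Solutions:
 v(b) = -sqrt(C1 + b^2)
 v(b) = sqrt(C1 + b^2)


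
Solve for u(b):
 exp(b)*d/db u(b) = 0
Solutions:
 u(b) = C1


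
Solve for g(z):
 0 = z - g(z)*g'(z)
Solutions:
 g(z) = -sqrt(C1 + z^2)
 g(z) = sqrt(C1 + z^2)


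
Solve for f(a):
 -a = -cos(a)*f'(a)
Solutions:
 f(a) = C1 + Integral(a/cos(a), a)


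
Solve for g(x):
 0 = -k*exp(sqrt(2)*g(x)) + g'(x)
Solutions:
 g(x) = sqrt(2)*(2*log(-1/(C1 + k*x)) - log(2))/4


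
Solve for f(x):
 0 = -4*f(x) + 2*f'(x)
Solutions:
 f(x) = C1*exp(2*x)


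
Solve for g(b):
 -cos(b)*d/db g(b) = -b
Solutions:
 g(b) = C1 + Integral(b/cos(b), b)


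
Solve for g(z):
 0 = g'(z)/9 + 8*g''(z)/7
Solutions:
 g(z) = C1 + C2*exp(-7*z/72)


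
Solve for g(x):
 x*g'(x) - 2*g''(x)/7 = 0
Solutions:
 g(x) = C1 + C2*erfi(sqrt(7)*x/2)


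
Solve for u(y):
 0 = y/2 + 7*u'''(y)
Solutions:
 u(y) = C1 + C2*y + C3*y^2 - y^4/336


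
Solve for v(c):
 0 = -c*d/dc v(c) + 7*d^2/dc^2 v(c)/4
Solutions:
 v(c) = C1 + C2*erfi(sqrt(14)*c/7)


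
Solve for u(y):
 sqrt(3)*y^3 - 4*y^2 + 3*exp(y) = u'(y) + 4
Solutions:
 u(y) = C1 + sqrt(3)*y^4/4 - 4*y^3/3 - 4*y + 3*exp(y)


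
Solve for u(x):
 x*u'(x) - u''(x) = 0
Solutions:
 u(x) = C1 + C2*erfi(sqrt(2)*x/2)


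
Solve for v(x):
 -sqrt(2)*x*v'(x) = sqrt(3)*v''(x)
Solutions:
 v(x) = C1 + C2*erf(6^(3/4)*x/6)


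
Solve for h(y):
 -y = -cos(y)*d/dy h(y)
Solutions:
 h(y) = C1 + Integral(y/cos(y), y)


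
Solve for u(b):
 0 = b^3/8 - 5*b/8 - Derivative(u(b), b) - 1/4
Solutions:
 u(b) = C1 + b^4/32 - 5*b^2/16 - b/4


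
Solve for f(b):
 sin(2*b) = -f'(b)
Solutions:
 f(b) = C1 + cos(2*b)/2


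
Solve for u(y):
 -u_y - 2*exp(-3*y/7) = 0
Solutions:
 u(y) = C1 + 14*exp(-3*y/7)/3


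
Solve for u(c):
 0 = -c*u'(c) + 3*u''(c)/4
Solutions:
 u(c) = C1 + C2*erfi(sqrt(6)*c/3)


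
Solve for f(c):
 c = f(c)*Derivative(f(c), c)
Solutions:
 f(c) = -sqrt(C1 + c^2)
 f(c) = sqrt(C1 + c^2)


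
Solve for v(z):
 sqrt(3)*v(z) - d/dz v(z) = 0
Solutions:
 v(z) = C1*exp(sqrt(3)*z)


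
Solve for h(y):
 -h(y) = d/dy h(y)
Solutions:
 h(y) = C1*exp(-y)


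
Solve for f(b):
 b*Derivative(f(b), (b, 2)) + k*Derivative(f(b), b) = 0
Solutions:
 f(b) = C1 + b^(1 - re(k))*(C2*sin(log(b)*Abs(im(k))) + C3*cos(log(b)*im(k)))


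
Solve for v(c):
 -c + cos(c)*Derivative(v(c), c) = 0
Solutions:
 v(c) = C1 + Integral(c/cos(c), c)


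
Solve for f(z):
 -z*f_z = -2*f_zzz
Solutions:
 f(z) = C1 + Integral(C2*airyai(2^(2/3)*z/2) + C3*airybi(2^(2/3)*z/2), z)


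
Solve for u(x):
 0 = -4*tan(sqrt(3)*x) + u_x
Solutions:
 u(x) = C1 - 4*sqrt(3)*log(cos(sqrt(3)*x))/3


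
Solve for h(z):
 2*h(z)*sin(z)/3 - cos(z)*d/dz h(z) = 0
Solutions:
 h(z) = C1/cos(z)^(2/3)


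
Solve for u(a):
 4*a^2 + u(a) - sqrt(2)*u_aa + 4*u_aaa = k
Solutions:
 u(a) = C1*exp(a*(2^(2/3)/(-sqrt(2) + sqrt(-2 + (108 - sqrt(2))^2) + 108)^(1/3) + 2*sqrt(2) + 2^(1/3)*(-sqrt(2) + sqrt(-2 + (108 - sqrt(2))^2) + 108)^(1/3))/24)*sin(2^(1/3)*sqrt(3)*a*(-(-sqrt(2) + sqrt(-2 + (108 - sqrt(2))^2) + 108)^(1/3) + 2^(1/3)/(-sqrt(2) + sqrt(-2 + (108 - sqrt(2))^2) + 108)^(1/3))/24) + C2*exp(a*(2^(2/3)/(-sqrt(2) + sqrt(-2 + (108 - sqrt(2))^2) + 108)^(1/3) + 2*sqrt(2) + 2^(1/3)*(-sqrt(2) + sqrt(-2 + (108 - sqrt(2))^2) + 108)^(1/3))/24)*cos(2^(1/3)*sqrt(3)*a*(-(-sqrt(2) + sqrt(-2 + (108 - sqrt(2))^2) + 108)^(1/3) + 2^(1/3)/(-sqrt(2) + sqrt(-2 + (108 - sqrt(2))^2) + 108)^(1/3))/24) + C3*exp(a*(-2^(1/3)*(-sqrt(2) + sqrt(-2 + (108 - sqrt(2))^2) + 108)^(1/3) - 2^(2/3)/(-sqrt(2) + sqrt(-2 + (108 - sqrt(2))^2) + 108)^(1/3) + sqrt(2))/12) - 4*a^2 + k - 8*sqrt(2)


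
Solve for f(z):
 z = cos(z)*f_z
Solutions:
 f(z) = C1 + Integral(z/cos(z), z)


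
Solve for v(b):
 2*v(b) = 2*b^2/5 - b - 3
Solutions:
 v(b) = b^2/5 - b/2 - 3/2


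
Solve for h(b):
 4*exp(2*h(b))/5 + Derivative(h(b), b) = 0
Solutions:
 h(b) = log(-sqrt(1/(C1 + 4*b))) - log(2) + log(10)/2
 h(b) = log(1/(C1 + 4*b))/2 - log(2) + log(10)/2


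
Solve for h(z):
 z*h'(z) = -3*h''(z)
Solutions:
 h(z) = C1 + C2*erf(sqrt(6)*z/6)


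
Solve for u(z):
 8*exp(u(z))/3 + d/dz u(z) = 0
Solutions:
 u(z) = log(1/(C1 + 8*z)) + log(3)


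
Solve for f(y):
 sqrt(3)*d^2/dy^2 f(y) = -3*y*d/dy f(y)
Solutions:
 f(y) = C1 + C2*erf(sqrt(2)*3^(1/4)*y/2)


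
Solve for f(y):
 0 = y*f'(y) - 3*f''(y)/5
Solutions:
 f(y) = C1 + C2*erfi(sqrt(30)*y/6)


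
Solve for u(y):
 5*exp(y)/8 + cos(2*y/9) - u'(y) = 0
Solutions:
 u(y) = C1 + 5*exp(y)/8 + 9*sin(2*y/9)/2


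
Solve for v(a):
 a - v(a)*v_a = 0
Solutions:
 v(a) = -sqrt(C1 + a^2)
 v(a) = sqrt(C1 + a^2)


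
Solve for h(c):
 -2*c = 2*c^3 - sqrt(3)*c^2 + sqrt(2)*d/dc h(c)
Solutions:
 h(c) = C1 - sqrt(2)*c^4/4 + sqrt(6)*c^3/6 - sqrt(2)*c^2/2


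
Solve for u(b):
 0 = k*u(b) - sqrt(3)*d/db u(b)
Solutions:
 u(b) = C1*exp(sqrt(3)*b*k/3)


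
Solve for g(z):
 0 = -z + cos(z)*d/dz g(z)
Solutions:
 g(z) = C1 + Integral(z/cos(z), z)


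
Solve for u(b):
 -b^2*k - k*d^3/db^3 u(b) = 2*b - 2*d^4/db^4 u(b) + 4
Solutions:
 u(b) = C1 + C2*b + C3*b^2 + C4*exp(b*k/2) - b^5/60 - b^4/(4*k) + b^3*(-2/3 - 2/k)/k


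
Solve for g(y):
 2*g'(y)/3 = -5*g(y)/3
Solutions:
 g(y) = C1*exp(-5*y/2)


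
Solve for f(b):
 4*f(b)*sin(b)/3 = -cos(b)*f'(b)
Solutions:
 f(b) = C1*cos(b)^(4/3)


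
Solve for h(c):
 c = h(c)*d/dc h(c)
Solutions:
 h(c) = -sqrt(C1 + c^2)
 h(c) = sqrt(C1 + c^2)


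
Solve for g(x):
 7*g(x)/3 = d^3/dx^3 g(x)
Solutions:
 g(x) = C3*exp(3^(2/3)*7^(1/3)*x/3) + (C1*sin(3^(1/6)*7^(1/3)*x/2) + C2*cos(3^(1/6)*7^(1/3)*x/2))*exp(-3^(2/3)*7^(1/3)*x/6)


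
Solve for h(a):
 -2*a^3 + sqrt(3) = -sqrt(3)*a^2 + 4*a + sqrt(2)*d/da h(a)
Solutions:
 h(a) = C1 - sqrt(2)*a^4/4 + sqrt(6)*a^3/6 - sqrt(2)*a^2 + sqrt(6)*a/2


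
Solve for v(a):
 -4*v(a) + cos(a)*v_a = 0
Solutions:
 v(a) = C1*(sin(a)^2 + 2*sin(a) + 1)/(sin(a)^2 - 2*sin(a) + 1)


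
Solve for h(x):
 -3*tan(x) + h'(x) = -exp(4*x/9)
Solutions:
 h(x) = C1 - 9*exp(4*x/9)/4 - 3*log(cos(x))


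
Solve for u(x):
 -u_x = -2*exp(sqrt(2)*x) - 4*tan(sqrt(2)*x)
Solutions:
 u(x) = C1 + sqrt(2)*exp(sqrt(2)*x) - 2*sqrt(2)*log(cos(sqrt(2)*x))


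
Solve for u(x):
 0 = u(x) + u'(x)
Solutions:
 u(x) = C1*exp(-x)


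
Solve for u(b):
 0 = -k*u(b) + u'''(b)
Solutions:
 u(b) = C1*exp(b*k^(1/3)) + C2*exp(b*k^(1/3)*(-1 + sqrt(3)*I)/2) + C3*exp(-b*k^(1/3)*(1 + sqrt(3)*I)/2)


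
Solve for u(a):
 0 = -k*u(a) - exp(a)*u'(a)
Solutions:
 u(a) = C1*exp(k*exp(-a))


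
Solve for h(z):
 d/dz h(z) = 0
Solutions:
 h(z) = C1


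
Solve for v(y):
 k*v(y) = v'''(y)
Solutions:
 v(y) = C1*exp(k^(1/3)*y) + C2*exp(k^(1/3)*y*(-1 + sqrt(3)*I)/2) + C3*exp(-k^(1/3)*y*(1 + sqrt(3)*I)/2)


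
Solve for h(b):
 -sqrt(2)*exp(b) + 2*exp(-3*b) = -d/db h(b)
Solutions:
 h(b) = C1 + sqrt(2)*exp(b) + 2*exp(-3*b)/3


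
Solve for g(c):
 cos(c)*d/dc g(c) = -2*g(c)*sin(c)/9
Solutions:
 g(c) = C1*cos(c)^(2/9)


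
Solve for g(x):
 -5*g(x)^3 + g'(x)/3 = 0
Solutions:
 g(x) = -sqrt(2)*sqrt(-1/(C1 + 15*x))/2
 g(x) = sqrt(2)*sqrt(-1/(C1 + 15*x))/2


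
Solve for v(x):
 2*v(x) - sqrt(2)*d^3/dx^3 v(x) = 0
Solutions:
 v(x) = C3*exp(2^(1/6)*x) + (C1*sin(2^(1/6)*sqrt(3)*x/2) + C2*cos(2^(1/6)*sqrt(3)*x/2))*exp(-2^(1/6)*x/2)


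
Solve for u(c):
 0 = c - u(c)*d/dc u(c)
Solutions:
 u(c) = -sqrt(C1 + c^2)
 u(c) = sqrt(C1 + c^2)


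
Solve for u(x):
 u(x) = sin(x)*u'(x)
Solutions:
 u(x) = C1*sqrt(cos(x) - 1)/sqrt(cos(x) + 1)


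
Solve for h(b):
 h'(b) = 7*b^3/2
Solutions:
 h(b) = C1 + 7*b^4/8


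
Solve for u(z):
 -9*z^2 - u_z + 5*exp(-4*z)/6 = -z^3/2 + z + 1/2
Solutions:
 u(z) = C1 + z^4/8 - 3*z^3 - z^2/2 - z/2 - 5*exp(-4*z)/24


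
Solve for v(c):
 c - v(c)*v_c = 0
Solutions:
 v(c) = -sqrt(C1 + c^2)
 v(c) = sqrt(C1 + c^2)


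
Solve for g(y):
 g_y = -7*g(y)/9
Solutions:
 g(y) = C1*exp(-7*y/9)


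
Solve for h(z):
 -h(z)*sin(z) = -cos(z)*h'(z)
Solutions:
 h(z) = C1/cos(z)


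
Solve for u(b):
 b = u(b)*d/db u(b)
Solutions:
 u(b) = -sqrt(C1 + b^2)
 u(b) = sqrt(C1 + b^2)


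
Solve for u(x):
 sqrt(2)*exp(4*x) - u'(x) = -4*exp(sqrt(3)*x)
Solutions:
 u(x) = C1 + sqrt(2)*exp(4*x)/4 + 4*sqrt(3)*exp(sqrt(3)*x)/3


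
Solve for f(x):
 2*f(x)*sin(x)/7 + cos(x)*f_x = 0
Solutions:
 f(x) = C1*cos(x)^(2/7)


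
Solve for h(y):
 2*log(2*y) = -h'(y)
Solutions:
 h(y) = C1 - 2*y*log(y) - y*log(4) + 2*y


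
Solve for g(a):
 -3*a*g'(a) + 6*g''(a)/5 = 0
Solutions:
 g(a) = C1 + C2*erfi(sqrt(5)*a/2)


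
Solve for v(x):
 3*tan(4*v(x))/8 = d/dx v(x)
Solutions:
 v(x) = -asin(C1*exp(3*x/2))/4 + pi/4
 v(x) = asin(C1*exp(3*x/2))/4


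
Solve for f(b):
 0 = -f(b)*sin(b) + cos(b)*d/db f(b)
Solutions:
 f(b) = C1/cos(b)


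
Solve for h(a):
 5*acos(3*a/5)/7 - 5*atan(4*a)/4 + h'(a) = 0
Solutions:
 h(a) = C1 - 5*a*acos(3*a/5)/7 + 5*a*atan(4*a)/4 + 5*sqrt(25 - 9*a^2)/21 - 5*log(16*a^2 + 1)/32


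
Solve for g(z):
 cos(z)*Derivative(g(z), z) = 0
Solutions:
 g(z) = C1


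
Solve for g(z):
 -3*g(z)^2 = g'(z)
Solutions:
 g(z) = 1/(C1 + 3*z)


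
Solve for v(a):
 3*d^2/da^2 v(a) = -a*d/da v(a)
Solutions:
 v(a) = C1 + C2*erf(sqrt(6)*a/6)


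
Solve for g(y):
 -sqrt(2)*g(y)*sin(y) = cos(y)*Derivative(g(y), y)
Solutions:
 g(y) = C1*cos(y)^(sqrt(2))


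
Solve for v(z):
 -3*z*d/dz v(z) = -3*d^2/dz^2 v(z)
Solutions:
 v(z) = C1 + C2*erfi(sqrt(2)*z/2)


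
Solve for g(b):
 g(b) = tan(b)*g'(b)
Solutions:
 g(b) = C1*sin(b)


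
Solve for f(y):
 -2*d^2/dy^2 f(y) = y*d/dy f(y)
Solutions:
 f(y) = C1 + C2*erf(y/2)


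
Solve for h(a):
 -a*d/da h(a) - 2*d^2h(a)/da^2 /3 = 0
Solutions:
 h(a) = C1 + C2*erf(sqrt(3)*a/2)


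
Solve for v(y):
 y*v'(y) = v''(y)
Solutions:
 v(y) = C1 + C2*erfi(sqrt(2)*y/2)


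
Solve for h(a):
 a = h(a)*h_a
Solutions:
 h(a) = -sqrt(C1 + a^2)
 h(a) = sqrt(C1 + a^2)


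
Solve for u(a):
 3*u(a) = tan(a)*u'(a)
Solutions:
 u(a) = C1*sin(a)^3


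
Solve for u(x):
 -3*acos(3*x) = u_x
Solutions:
 u(x) = C1 - 3*x*acos(3*x) + sqrt(1 - 9*x^2)


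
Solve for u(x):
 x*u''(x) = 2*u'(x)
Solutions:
 u(x) = C1 + C2*x^3


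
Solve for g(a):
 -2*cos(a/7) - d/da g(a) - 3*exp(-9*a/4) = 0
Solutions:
 g(a) = C1 - 14*sin(a/7) + 4*exp(-9*a/4)/3


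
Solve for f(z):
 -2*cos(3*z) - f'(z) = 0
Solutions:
 f(z) = C1 - 2*sin(3*z)/3


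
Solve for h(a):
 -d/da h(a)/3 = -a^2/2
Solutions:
 h(a) = C1 + a^3/2


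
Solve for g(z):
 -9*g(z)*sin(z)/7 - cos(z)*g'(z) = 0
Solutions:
 g(z) = C1*cos(z)^(9/7)


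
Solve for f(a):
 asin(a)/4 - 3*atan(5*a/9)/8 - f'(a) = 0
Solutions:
 f(a) = C1 + a*asin(a)/4 - 3*a*atan(5*a/9)/8 + sqrt(1 - a^2)/4 + 27*log(25*a^2 + 81)/80


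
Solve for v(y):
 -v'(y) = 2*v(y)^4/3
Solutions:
 v(y) = (-1 - sqrt(3)*I)*(1/(C1 + 2*y))^(1/3)/2
 v(y) = (-1 + sqrt(3)*I)*(1/(C1 + 2*y))^(1/3)/2
 v(y) = (1/(C1 + 2*y))^(1/3)


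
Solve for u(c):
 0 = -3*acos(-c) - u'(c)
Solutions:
 u(c) = C1 - 3*c*acos(-c) - 3*sqrt(1 - c^2)


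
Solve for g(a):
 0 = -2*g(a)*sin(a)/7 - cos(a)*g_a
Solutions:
 g(a) = C1*cos(a)^(2/7)


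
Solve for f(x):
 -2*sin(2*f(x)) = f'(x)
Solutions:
 f(x) = pi - acos((-C1 - exp(8*x))/(C1 - exp(8*x)))/2
 f(x) = acos((-C1 - exp(8*x))/(C1 - exp(8*x)))/2


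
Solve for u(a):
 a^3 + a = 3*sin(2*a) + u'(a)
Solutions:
 u(a) = C1 + a^4/4 + a^2/2 + 3*cos(2*a)/2


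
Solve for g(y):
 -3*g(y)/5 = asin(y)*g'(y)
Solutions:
 g(y) = C1*exp(-3*Integral(1/asin(y), y)/5)


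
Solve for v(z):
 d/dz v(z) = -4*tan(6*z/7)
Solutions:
 v(z) = C1 + 14*log(cos(6*z/7))/3


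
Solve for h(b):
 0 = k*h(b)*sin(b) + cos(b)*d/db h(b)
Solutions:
 h(b) = C1*exp(k*log(cos(b)))


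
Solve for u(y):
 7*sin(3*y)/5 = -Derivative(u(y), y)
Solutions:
 u(y) = C1 + 7*cos(3*y)/15


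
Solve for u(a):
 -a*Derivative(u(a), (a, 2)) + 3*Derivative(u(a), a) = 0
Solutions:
 u(a) = C1 + C2*a^4


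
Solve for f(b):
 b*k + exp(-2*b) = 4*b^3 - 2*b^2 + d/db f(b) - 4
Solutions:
 f(b) = C1 - b^4 + 2*b^3/3 + b^2*k/2 + 4*b - exp(-2*b)/2


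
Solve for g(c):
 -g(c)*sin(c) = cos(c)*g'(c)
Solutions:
 g(c) = C1*cos(c)


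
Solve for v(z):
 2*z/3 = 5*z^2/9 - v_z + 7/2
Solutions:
 v(z) = C1 + 5*z^3/27 - z^2/3 + 7*z/2


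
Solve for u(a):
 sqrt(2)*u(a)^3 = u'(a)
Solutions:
 u(a) = -sqrt(2)*sqrt(-1/(C1 + sqrt(2)*a))/2
 u(a) = sqrt(2)*sqrt(-1/(C1 + sqrt(2)*a))/2


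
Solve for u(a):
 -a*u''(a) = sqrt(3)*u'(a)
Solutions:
 u(a) = C1 + C2*a^(1 - sqrt(3))


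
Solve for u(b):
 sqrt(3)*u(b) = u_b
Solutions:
 u(b) = C1*exp(sqrt(3)*b)


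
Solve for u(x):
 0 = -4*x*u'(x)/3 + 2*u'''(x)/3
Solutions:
 u(x) = C1 + Integral(C2*airyai(2^(1/3)*x) + C3*airybi(2^(1/3)*x), x)


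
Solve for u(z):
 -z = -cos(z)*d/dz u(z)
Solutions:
 u(z) = C1 + Integral(z/cos(z), z)


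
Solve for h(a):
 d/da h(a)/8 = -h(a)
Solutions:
 h(a) = C1*exp(-8*a)


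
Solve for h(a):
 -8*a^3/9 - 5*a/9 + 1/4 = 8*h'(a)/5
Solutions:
 h(a) = C1 - 5*a^4/36 - 25*a^2/144 + 5*a/32


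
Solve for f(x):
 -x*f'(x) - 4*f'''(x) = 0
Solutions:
 f(x) = C1 + Integral(C2*airyai(-2^(1/3)*x/2) + C3*airybi(-2^(1/3)*x/2), x)


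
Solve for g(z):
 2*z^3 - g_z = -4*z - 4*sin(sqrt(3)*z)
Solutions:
 g(z) = C1 + z^4/2 + 2*z^2 - 4*sqrt(3)*cos(sqrt(3)*z)/3


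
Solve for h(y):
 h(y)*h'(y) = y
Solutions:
 h(y) = -sqrt(C1 + y^2)
 h(y) = sqrt(C1 + y^2)


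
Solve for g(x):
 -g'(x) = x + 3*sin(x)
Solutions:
 g(x) = C1 - x^2/2 + 3*cos(x)


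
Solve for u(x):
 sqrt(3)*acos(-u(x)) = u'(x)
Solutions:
 Integral(1/acos(-_y), (_y, u(x))) = C1 + sqrt(3)*x


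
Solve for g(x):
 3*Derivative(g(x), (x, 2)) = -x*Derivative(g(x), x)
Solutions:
 g(x) = C1 + C2*erf(sqrt(6)*x/6)


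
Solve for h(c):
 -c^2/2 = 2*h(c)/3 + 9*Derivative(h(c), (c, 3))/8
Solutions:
 h(c) = C3*exp(-2*2^(1/3)*c/3) - 3*c^2/4 + (C1*sin(2^(1/3)*sqrt(3)*c/3) + C2*cos(2^(1/3)*sqrt(3)*c/3))*exp(2^(1/3)*c/3)


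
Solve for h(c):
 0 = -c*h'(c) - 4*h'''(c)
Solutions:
 h(c) = C1 + Integral(C2*airyai(-2^(1/3)*c/2) + C3*airybi(-2^(1/3)*c/2), c)


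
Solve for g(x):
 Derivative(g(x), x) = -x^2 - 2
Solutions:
 g(x) = C1 - x^3/3 - 2*x


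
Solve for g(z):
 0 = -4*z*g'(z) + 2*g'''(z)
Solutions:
 g(z) = C1 + Integral(C2*airyai(2^(1/3)*z) + C3*airybi(2^(1/3)*z), z)


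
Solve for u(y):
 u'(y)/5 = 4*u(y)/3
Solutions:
 u(y) = C1*exp(20*y/3)


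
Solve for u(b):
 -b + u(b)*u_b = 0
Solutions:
 u(b) = -sqrt(C1 + b^2)
 u(b) = sqrt(C1 + b^2)


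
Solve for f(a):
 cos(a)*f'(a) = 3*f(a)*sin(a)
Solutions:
 f(a) = C1/cos(a)^3


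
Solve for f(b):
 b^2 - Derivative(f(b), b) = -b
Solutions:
 f(b) = C1 + b^3/3 + b^2/2


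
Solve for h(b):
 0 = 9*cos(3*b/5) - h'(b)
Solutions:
 h(b) = C1 + 15*sin(3*b/5)


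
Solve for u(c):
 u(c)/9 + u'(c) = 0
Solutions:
 u(c) = C1*exp(-c/9)


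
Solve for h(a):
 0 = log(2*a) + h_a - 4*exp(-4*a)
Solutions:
 h(a) = C1 - a*log(a) + a*(1 - log(2)) - exp(-4*a)


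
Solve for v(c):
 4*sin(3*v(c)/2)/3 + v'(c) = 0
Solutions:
 v(c) = -2*acos((-C1 - exp(4*c))/(C1 - exp(4*c)))/3 + 4*pi/3
 v(c) = 2*acos((-C1 - exp(4*c))/(C1 - exp(4*c)))/3


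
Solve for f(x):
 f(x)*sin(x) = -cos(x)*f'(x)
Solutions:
 f(x) = C1*cos(x)


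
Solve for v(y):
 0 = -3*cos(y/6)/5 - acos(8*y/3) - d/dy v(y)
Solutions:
 v(y) = C1 - y*acos(8*y/3) + sqrt(9 - 64*y^2)/8 - 18*sin(y/6)/5


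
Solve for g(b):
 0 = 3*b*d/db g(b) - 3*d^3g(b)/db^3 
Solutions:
 g(b) = C1 + Integral(C2*airyai(b) + C3*airybi(b), b)


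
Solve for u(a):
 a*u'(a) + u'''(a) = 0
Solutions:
 u(a) = C1 + Integral(C2*airyai(-a) + C3*airybi(-a), a)


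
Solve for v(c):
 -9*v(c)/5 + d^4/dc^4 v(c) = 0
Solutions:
 v(c) = C1*exp(-sqrt(3)*5^(3/4)*c/5) + C2*exp(sqrt(3)*5^(3/4)*c/5) + C3*sin(sqrt(3)*5^(3/4)*c/5) + C4*cos(sqrt(3)*5^(3/4)*c/5)


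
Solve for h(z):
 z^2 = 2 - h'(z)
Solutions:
 h(z) = C1 - z^3/3 + 2*z


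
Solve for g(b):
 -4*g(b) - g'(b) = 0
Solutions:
 g(b) = C1*exp(-4*b)


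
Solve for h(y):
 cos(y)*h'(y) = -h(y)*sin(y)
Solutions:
 h(y) = C1*cos(y)


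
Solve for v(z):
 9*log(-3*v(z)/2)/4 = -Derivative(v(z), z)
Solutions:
 4*Integral(1/(log(-_y) - log(2) + log(3)), (_y, v(z)))/9 = C1 - z


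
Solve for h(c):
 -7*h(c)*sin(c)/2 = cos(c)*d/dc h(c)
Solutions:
 h(c) = C1*cos(c)^(7/2)


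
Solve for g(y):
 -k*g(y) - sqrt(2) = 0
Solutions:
 g(y) = -sqrt(2)/k


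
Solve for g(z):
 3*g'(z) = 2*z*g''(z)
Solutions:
 g(z) = C1 + C2*z^(5/2)


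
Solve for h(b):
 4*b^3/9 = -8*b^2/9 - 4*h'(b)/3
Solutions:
 h(b) = C1 - b^4/12 - 2*b^3/9


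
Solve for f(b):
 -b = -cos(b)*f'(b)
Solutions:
 f(b) = C1 + Integral(b/cos(b), b)


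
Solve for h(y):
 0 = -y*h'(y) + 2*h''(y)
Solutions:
 h(y) = C1 + C2*erfi(y/2)


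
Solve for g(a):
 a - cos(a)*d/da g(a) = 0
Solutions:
 g(a) = C1 + Integral(a/cos(a), a)


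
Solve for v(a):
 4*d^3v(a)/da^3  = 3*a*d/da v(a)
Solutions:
 v(a) = C1 + Integral(C2*airyai(6^(1/3)*a/2) + C3*airybi(6^(1/3)*a/2), a)


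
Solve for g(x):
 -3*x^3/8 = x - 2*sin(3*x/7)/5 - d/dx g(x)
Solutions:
 g(x) = C1 + 3*x^4/32 + x^2/2 + 14*cos(3*x/7)/15


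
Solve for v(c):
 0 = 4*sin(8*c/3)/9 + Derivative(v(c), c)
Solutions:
 v(c) = C1 + cos(8*c/3)/6


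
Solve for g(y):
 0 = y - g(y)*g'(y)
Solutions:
 g(y) = -sqrt(C1 + y^2)
 g(y) = sqrt(C1 + y^2)


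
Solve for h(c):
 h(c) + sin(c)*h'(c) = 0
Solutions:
 h(c) = C1*sqrt(cos(c) + 1)/sqrt(cos(c) - 1)


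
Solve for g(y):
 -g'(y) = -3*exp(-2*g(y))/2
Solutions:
 g(y) = log(-sqrt(C1 + 3*y))
 g(y) = log(C1 + 3*y)/2


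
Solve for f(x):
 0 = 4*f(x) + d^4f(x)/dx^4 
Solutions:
 f(x) = (C1*sin(x) + C2*cos(x))*exp(-x) + (C3*sin(x) + C4*cos(x))*exp(x)


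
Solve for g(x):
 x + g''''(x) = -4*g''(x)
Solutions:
 g(x) = C1 + C2*x + C3*sin(2*x) + C4*cos(2*x) - x^3/24


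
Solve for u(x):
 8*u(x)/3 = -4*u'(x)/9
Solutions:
 u(x) = C1*exp(-6*x)


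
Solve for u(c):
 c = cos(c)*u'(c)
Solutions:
 u(c) = C1 + Integral(c/cos(c), c)


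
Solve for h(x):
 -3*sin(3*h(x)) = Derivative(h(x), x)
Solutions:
 h(x) = -acos((-C1 - exp(18*x))/(C1 - exp(18*x)))/3 + 2*pi/3
 h(x) = acos((-C1 - exp(18*x))/(C1 - exp(18*x)))/3


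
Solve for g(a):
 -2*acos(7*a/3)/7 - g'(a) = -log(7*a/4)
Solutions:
 g(a) = C1 + a*log(a) - 2*a*acos(7*a/3)/7 - 2*a*log(2) - a + a*log(7) + 2*sqrt(9 - 49*a^2)/49


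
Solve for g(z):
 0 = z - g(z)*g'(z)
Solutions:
 g(z) = -sqrt(C1 + z^2)
 g(z) = sqrt(C1 + z^2)


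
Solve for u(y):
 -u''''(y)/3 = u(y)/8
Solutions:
 u(y) = (C1*sin(2^(3/4)*3^(1/4)*y/4) + C2*cos(2^(3/4)*3^(1/4)*y/4))*exp(-2^(3/4)*3^(1/4)*y/4) + (C3*sin(2^(3/4)*3^(1/4)*y/4) + C4*cos(2^(3/4)*3^(1/4)*y/4))*exp(2^(3/4)*3^(1/4)*y/4)


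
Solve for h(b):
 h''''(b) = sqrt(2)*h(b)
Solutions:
 h(b) = C1*exp(-2^(1/8)*b) + C2*exp(2^(1/8)*b) + C3*sin(2^(1/8)*b) + C4*cos(2^(1/8)*b)


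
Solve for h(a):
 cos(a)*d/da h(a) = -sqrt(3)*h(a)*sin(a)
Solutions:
 h(a) = C1*cos(a)^(sqrt(3))


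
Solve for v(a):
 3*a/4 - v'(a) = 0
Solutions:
 v(a) = C1 + 3*a^2/8


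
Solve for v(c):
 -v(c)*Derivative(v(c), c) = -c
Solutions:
 v(c) = -sqrt(C1 + c^2)
 v(c) = sqrt(C1 + c^2)


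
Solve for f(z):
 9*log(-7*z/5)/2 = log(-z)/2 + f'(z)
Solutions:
 f(z) = C1 + 4*z*log(-z) + z*(-5*log(5) - 4 + log(35)/2 + 4*log(7))


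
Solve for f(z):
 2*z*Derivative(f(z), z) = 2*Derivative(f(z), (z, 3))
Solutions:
 f(z) = C1 + Integral(C2*airyai(z) + C3*airybi(z), z)


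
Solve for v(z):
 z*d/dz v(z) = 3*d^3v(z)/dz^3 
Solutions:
 v(z) = C1 + Integral(C2*airyai(3^(2/3)*z/3) + C3*airybi(3^(2/3)*z/3), z)


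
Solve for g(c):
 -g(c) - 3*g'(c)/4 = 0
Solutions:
 g(c) = C1*exp(-4*c/3)


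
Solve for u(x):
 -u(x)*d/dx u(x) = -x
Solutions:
 u(x) = -sqrt(C1 + x^2)
 u(x) = sqrt(C1 + x^2)


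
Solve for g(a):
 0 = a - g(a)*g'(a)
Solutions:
 g(a) = -sqrt(C1 + a^2)
 g(a) = sqrt(C1 + a^2)


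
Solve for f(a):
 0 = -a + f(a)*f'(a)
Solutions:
 f(a) = -sqrt(C1 + a^2)
 f(a) = sqrt(C1 + a^2)


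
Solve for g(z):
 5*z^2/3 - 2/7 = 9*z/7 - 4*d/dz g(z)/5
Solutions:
 g(z) = C1 - 25*z^3/36 + 45*z^2/56 + 5*z/14


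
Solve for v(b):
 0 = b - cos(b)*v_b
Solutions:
 v(b) = C1 + Integral(b/cos(b), b)


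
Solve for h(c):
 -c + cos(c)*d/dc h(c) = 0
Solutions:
 h(c) = C1 + Integral(c/cos(c), c)


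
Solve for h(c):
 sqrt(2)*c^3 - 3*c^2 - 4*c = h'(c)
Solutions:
 h(c) = C1 + sqrt(2)*c^4/4 - c^3 - 2*c^2


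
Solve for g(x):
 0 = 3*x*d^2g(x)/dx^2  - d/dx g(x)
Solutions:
 g(x) = C1 + C2*x^(4/3)


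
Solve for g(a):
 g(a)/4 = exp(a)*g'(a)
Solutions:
 g(a) = C1*exp(-exp(-a)/4)


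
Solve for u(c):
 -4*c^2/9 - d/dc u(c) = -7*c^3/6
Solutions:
 u(c) = C1 + 7*c^4/24 - 4*c^3/27


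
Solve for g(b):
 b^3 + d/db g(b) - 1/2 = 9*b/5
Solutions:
 g(b) = C1 - b^4/4 + 9*b^2/10 + b/2


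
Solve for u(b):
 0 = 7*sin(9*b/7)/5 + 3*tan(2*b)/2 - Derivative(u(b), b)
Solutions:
 u(b) = C1 - 3*log(cos(2*b))/4 - 49*cos(9*b/7)/45


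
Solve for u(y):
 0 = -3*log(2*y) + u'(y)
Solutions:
 u(y) = C1 + 3*y*log(y) - 3*y + y*log(8)


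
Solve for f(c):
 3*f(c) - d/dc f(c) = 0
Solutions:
 f(c) = C1*exp(3*c)


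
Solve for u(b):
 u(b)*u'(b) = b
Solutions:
 u(b) = -sqrt(C1 + b^2)
 u(b) = sqrt(C1 + b^2)


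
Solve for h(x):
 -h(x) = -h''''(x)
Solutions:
 h(x) = C1*exp(-x) + C2*exp(x) + C3*sin(x) + C4*cos(x)


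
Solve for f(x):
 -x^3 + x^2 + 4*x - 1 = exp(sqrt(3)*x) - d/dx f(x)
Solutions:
 f(x) = C1 + x^4/4 - x^3/3 - 2*x^2 + x + sqrt(3)*exp(sqrt(3)*x)/3


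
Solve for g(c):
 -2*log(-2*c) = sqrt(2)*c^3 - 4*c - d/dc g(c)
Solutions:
 g(c) = C1 + sqrt(2)*c^4/4 - 2*c^2 + 2*c*log(-c) + 2*c*(-1 + log(2))


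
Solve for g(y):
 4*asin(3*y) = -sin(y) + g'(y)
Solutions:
 g(y) = C1 + 4*y*asin(3*y) + 4*sqrt(1 - 9*y^2)/3 - cos(y)


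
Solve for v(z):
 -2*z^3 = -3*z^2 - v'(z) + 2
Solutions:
 v(z) = C1 + z^4/2 - z^3 + 2*z


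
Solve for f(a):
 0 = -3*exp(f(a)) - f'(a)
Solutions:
 f(a) = log(1/(C1 + 3*a))


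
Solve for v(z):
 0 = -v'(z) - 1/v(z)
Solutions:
 v(z) = -sqrt(C1 - 2*z)
 v(z) = sqrt(C1 - 2*z)


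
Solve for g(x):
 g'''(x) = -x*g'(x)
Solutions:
 g(x) = C1 + Integral(C2*airyai(-x) + C3*airybi(-x), x)


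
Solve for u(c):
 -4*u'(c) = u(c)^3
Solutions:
 u(c) = -sqrt(2)*sqrt(-1/(C1 - c))
 u(c) = sqrt(2)*sqrt(-1/(C1 - c))


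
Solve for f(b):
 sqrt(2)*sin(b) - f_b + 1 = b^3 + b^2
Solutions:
 f(b) = C1 - b^4/4 - b^3/3 + b - sqrt(2)*cos(b)


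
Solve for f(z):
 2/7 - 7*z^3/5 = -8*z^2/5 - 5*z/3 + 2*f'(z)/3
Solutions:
 f(z) = C1 - 21*z^4/40 + 4*z^3/5 + 5*z^2/4 + 3*z/7


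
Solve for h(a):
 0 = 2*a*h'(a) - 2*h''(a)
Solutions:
 h(a) = C1 + C2*erfi(sqrt(2)*a/2)


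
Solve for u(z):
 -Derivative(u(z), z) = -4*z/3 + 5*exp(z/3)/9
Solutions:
 u(z) = C1 + 2*z^2/3 - 5*exp(z/3)/3


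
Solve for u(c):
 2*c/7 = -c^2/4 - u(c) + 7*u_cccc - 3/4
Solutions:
 u(c) = C1*exp(-7^(3/4)*c/7) + C2*exp(7^(3/4)*c/7) + C3*sin(7^(3/4)*c/7) + C4*cos(7^(3/4)*c/7) - c^2/4 - 2*c/7 - 3/4


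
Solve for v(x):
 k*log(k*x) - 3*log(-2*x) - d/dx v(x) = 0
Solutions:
 v(x) = C1 + x*(k - 3)*log(-x) + x*(k*log(-k) - k - 3*log(2) + 3)


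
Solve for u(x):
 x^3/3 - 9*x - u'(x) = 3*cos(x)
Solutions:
 u(x) = C1 + x^4/12 - 9*x^2/2 - 3*sin(x)


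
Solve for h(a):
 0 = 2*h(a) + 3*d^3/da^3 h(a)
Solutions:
 h(a) = C3*exp(-2^(1/3)*3^(2/3)*a/3) + (C1*sin(2^(1/3)*3^(1/6)*a/2) + C2*cos(2^(1/3)*3^(1/6)*a/2))*exp(2^(1/3)*3^(2/3)*a/6)


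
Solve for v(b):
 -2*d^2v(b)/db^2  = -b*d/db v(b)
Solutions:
 v(b) = C1 + C2*erfi(b/2)


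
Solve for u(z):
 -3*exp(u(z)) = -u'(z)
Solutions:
 u(z) = log(-1/(C1 + 3*z))


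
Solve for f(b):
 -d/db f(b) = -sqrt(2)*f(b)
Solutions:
 f(b) = C1*exp(sqrt(2)*b)


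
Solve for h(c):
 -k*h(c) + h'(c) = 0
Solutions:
 h(c) = C1*exp(c*k)


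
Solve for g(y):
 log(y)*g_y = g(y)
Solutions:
 g(y) = C1*exp(li(y))


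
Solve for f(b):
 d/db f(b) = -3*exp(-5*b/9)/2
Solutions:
 f(b) = C1 + 27*exp(-5*b/9)/10


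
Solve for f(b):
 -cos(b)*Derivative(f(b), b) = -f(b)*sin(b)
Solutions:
 f(b) = C1/cos(b)


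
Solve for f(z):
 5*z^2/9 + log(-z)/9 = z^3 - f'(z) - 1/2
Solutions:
 f(z) = C1 + z^4/4 - 5*z^3/27 - z*log(-z)/9 - 7*z/18


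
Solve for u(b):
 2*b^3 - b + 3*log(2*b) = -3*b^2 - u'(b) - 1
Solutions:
 u(b) = C1 - b^4/2 - b^3 + b^2/2 - 3*b*log(b) - b*log(8) + 2*b


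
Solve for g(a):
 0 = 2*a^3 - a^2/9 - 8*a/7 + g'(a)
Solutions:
 g(a) = C1 - a^4/2 + a^3/27 + 4*a^2/7


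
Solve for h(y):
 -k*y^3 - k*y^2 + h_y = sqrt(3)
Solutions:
 h(y) = C1 + k*y^4/4 + k*y^3/3 + sqrt(3)*y


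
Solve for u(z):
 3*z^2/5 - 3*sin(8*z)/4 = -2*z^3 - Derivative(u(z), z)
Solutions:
 u(z) = C1 - z^4/2 - z^3/5 - 3*cos(8*z)/32


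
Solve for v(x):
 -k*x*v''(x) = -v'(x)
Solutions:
 v(x) = C1 + x^(((re(k) + 1)*re(k) + im(k)^2)/(re(k)^2 + im(k)^2))*(C2*sin(log(x)*Abs(im(k))/(re(k)^2 + im(k)^2)) + C3*cos(log(x)*im(k)/(re(k)^2 + im(k)^2)))


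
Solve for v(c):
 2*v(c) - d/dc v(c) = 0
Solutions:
 v(c) = C1*exp(2*c)


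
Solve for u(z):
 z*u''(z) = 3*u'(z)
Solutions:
 u(z) = C1 + C2*z^4


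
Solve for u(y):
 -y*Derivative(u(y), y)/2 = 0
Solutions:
 u(y) = C1


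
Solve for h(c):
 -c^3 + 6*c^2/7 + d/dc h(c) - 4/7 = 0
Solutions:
 h(c) = C1 + c^4/4 - 2*c^3/7 + 4*c/7


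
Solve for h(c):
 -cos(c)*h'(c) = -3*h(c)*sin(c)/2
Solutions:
 h(c) = C1/cos(c)^(3/2)


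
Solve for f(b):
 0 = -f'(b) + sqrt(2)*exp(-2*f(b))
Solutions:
 f(b) = log(-sqrt(C1 + 2*sqrt(2)*b))
 f(b) = log(C1 + 2*sqrt(2)*b)/2


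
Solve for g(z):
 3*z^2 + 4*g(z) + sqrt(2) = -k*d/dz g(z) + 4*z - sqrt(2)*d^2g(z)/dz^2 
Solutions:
 g(z) = C1*exp(sqrt(2)*z*(-k + sqrt(k^2 - 16*sqrt(2)))/4) + C2*exp(-sqrt(2)*z*(k + sqrt(k^2 - 16*sqrt(2)))/4) - 3*k^2/32 + 3*k*z/8 - k/4 - 3*z^2/4 + z + sqrt(2)/8


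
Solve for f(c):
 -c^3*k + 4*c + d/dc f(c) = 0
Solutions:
 f(c) = C1 + c^4*k/4 - 2*c^2


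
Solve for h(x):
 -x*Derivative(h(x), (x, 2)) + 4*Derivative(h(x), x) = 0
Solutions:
 h(x) = C1 + C2*x^5


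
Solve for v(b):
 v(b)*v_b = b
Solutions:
 v(b) = -sqrt(C1 + b^2)
 v(b) = sqrt(C1 + b^2)
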